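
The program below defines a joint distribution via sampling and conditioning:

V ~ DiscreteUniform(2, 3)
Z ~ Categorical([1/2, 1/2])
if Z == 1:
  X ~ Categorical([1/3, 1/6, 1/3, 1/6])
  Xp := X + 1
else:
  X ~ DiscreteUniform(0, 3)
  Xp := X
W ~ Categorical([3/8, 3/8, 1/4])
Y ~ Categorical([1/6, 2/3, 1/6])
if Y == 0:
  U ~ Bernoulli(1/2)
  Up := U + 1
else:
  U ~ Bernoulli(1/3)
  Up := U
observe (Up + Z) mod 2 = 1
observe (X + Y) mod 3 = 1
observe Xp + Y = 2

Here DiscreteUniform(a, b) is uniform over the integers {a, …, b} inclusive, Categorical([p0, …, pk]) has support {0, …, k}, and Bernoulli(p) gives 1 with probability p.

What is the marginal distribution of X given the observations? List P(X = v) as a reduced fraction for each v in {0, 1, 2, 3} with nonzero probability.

Enumerate traces; 12 have nonzero weight after conditioning:
  (V=2, Z=1, X=0, W=0, Y=1, U=0) weight 1/72
  (V=2, Z=1, X=0, W=1, Y=1, U=0) weight 1/72
  (V=2, Z=1, X=0, W=2, Y=1, U=0) weight 1/108
  (V=2, Z=1, X=1, W=0, Y=0, U=1) weight 1/768
  (V=2, Z=1, X=1, W=1, Y=0, U=1) weight 1/768
  (V=2, Z=1, X=1, W=2, Y=0, U=1) weight 1/1152
  (V=3, Z=1, X=0, W=0, Y=1, U=0) weight 1/72
  (V=3, Z=1, X=0, W=1, Y=1, U=0) weight 1/72
  … 4 more
Group by X:
  weight(X=0) = 2/27
  weight(X=1) = 1/144
Total weight = 2/27 + 1/144 = 35/432
P(X=0 | obs) = 2/27 / 35/432 = 32/35
P(X=1 | obs) = 1/144 / 35/432 = 3/35

P(X=0) = 32/35, P(X=1) = 3/35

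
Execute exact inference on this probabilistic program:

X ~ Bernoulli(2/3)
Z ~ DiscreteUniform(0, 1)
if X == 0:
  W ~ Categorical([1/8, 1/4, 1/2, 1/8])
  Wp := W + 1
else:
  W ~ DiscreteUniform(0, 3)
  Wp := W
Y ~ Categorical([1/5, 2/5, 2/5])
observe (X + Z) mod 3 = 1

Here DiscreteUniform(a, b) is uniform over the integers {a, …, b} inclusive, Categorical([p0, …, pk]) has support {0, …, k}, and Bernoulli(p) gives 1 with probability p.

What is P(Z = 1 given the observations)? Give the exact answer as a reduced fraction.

Enumerate traces; 24 have nonzero weight after conditioning:
  (X=0, Z=1, W=0, Y=0) weight 1/240
  (X=0, Z=1, W=0, Y=1) weight 1/120
  (X=0, Z=1, W=0, Y=2) weight 1/120
  (X=0, Z=1, W=1, Y=0) weight 1/120
  (X=0, Z=1, W=1, Y=1) weight 1/60
  (X=0, Z=1, W=1, Y=2) weight 1/60
  (X=0, Z=1, W=2, Y=0) weight 1/60
  (X=0, Z=1, W=2, Y=1) weight 1/30
  (X=1, Z=0, W=0, Y=0) weight 1/60
  … 15 more
Group by Z:
  weight(Z=0) = 1/3
  weight(Z=1) = 1/6
Total weight = 1/3 + 1/6 = 1/2
P(Z=0 | obs) = 1/3 / 1/2 = 2/3
P(Z=1 | obs) = 1/6 / 1/2 = 1/3

P(Z = 1 | obs) = 1/3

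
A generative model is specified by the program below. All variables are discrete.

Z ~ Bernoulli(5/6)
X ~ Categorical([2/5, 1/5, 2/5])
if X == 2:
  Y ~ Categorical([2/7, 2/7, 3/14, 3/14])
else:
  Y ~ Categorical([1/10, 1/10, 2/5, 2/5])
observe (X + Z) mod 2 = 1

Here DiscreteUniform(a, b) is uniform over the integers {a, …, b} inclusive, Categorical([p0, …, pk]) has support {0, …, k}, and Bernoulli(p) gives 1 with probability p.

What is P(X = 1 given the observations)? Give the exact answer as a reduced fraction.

Enumerate traces; 12 have nonzero weight after conditioning:
  (Z=0, X=1, Y=0) weight 1/300
  (Z=0, X=1, Y=1) weight 1/300
  (Z=0, X=1, Y=2) weight 1/75
  (Z=0, X=1, Y=3) weight 1/75
  (Z=1, X=0, Y=0) weight 1/30
  (Z=1, X=0, Y=1) weight 1/30
  (Z=1, X=0, Y=2) weight 2/15
  (Z=1, X=0, Y=3) weight 2/15
  (Z=1, X=2, Y=0) weight 2/21
  … 3 more
Group by X:
  weight(X=0) = 1/3
  weight(X=1) = 1/30
  weight(X=2) = 1/3
Total weight = 1/3 + 1/30 + 1/3 = 7/10
P(X=0 | obs) = 1/3 / 7/10 = 10/21
P(X=1 | obs) = 1/30 / 7/10 = 1/21
P(X=2 | obs) = 1/3 / 7/10 = 10/21

P(X = 1 | obs) = 1/21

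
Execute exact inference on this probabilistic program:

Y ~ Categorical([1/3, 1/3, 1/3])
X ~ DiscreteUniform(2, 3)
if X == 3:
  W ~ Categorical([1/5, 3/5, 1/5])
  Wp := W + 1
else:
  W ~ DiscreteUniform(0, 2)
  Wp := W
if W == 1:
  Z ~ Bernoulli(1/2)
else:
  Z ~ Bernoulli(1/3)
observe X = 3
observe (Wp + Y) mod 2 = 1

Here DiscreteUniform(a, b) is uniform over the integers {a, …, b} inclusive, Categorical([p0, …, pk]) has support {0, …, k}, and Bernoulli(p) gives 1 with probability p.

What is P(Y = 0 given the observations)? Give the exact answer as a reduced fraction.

P(Y = 0 | obs) = 2/7

Enumerate traces; 10 have nonzero weight after conditioning:
  (Y=0, X=3, W=0, Z=0) weight 1/45
  (Y=0, X=3, W=0, Z=1) weight 1/90
  (Y=0, X=3, W=2, Z=0) weight 1/45
  (Y=0, X=3, W=2, Z=1) weight 1/90
  (Y=1, X=3, W=1, Z=0) weight 1/20
  (Y=1, X=3, W=1, Z=1) weight 1/20
  (Y=2, X=3, W=0, Z=0) weight 1/45
  (Y=2, X=3, W=0, Z=1) weight 1/90
  … 2 more
Group by Y:
  weight(Y=0) = 1/15
  weight(Y=1) = 1/10
  weight(Y=2) = 1/15
Total weight = 1/15 + 1/10 + 1/15 = 7/30
P(Y=0 | obs) = 1/15 / 7/30 = 2/7
P(Y=1 | obs) = 1/10 / 7/30 = 3/7
P(Y=2 | obs) = 1/15 / 7/30 = 2/7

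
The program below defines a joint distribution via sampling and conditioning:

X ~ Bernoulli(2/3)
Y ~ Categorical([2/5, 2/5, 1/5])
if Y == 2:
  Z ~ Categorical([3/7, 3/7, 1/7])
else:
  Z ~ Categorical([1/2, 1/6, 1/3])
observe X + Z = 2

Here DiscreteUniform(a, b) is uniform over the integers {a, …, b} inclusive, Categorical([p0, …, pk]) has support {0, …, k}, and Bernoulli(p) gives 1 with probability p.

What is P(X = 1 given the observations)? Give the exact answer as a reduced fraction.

P(X = 1 | obs) = 46/77

Enumerate traces; 6 have nonzero weight after conditioning:
  (X=0, Y=0, Z=2) weight 2/45
  (X=0, Y=1, Z=2) weight 2/45
  (X=0, Y=2, Z=2) weight 1/105
  (X=1, Y=0, Z=1) weight 2/45
  (X=1, Y=1, Z=1) weight 2/45
  (X=1, Y=2, Z=1) weight 2/35
Group by X:
  weight(X=0) = 31/315
  weight(X=1) = 46/315
Total weight = 31/315 + 46/315 = 11/45
P(X=0 | obs) = 31/315 / 11/45 = 31/77
P(X=1 | obs) = 46/315 / 11/45 = 46/77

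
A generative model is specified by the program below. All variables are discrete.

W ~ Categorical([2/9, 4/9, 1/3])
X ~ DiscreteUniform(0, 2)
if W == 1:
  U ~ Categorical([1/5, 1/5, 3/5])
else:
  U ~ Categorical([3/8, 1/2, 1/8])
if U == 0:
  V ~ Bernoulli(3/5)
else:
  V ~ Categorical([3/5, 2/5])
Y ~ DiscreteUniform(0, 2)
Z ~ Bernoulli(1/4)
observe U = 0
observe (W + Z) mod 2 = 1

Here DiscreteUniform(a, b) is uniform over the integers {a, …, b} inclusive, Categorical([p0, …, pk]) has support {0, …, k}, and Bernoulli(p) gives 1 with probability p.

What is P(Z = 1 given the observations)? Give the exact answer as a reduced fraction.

P(Z = 1 | obs) = 25/57

Enumerate traces; 54 have nonzero weight after conditioning:
  (W=0, X=0, U=0, V=0, Y=0, Z=1) weight 1/1080
  (W=0, X=0, U=0, V=0, Y=1, Z=1) weight 1/1080
  (W=0, X=0, U=0, V=0, Y=2, Z=1) weight 1/1080
  (W=0, X=0, U=0, V=1, Y=0, Z=1) weight 1/720
  (W=0, X=0, U=0, V=1, Y=1, Z=1) weight 1/720
  (W=0, X=0, U=0, V=1, Y=2, Z=1) weight 1/720
  (W=0, X=1, U=0, V=0, Y=0, Z=1) weight 1/1080
  (W=0, X=1, U=0, V=0, Y=1, Z=1) weight 1/1080
  (W=1, X=0, U=0, V=0, Y=0, Z=0) weight 2/675
  … 45 more
Group by Z:
  weight(Z=0) = 1/15
  weight(Z=1) = 5/96
Total weight = 1/15 + 5/96 = 19/160
P(Z=0 | obs) = 1/15 / 19/160 = 32/57
P(Z=1 | obs) = 5/96 / 19/160 = 25/57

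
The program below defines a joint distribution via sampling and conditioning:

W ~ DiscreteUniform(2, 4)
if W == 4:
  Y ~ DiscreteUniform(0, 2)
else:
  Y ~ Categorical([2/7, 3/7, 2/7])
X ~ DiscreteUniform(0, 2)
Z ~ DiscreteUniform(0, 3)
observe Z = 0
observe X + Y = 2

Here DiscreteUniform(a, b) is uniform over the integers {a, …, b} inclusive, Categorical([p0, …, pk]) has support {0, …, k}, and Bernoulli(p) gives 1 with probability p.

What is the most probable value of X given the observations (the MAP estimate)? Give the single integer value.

argmax_v P(X = v | obs) = 1

Enumerate traces; 9 have nonzero weight after conditioning:
  (W=2, Y=0, X=2, Z=0) weight 1/126
  (W=2, Y=1, X=1, Z=0) weight 1/84
  (W=2, Y=2, X=0, Z=0) weight 1/126
  (W=3, Y=0, X=2, Z=0) weight 1/126
  (W=3, Y=1, X=1, Z=0) weight 1/84
  (W=3, Y=2, X=0, Z=0) weight 1/126
  (W=4, Y=0, X=2, Z=0) weight 1/108
  (W=4, Y=1, X=1, Z=0) weight 1/108
  … 1 more
Group by X:
  weight(X=0) = 19/756
  weight(X=1) = 25/756
  weight(X=2) = 19/756
Total weight = 19/756 + 25/756 + 19/756 = 1/12
P(X=0 | obs) = 19/756 / 1/12 = 19/63
P(X=1 | obs) = 25/756 / 1/12 = 25/63
P(X=2 | obs) = 19/756 / 1/12 = 19/63
argmax = 1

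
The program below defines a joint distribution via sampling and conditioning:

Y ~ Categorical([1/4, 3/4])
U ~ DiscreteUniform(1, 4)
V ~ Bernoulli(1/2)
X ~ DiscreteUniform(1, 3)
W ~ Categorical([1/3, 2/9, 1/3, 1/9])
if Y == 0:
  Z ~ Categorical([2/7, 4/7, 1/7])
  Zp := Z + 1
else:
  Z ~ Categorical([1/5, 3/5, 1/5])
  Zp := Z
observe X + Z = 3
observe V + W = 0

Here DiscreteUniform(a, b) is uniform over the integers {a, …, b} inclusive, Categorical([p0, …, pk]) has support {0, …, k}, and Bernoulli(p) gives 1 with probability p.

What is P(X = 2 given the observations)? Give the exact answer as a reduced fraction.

P(X = 2 | obs) = 83/140

Enumerate traces; 24 have nonzero weight after conditioning:
  (Y=0, U=1, V=0, X=1, W=0, Z=2) weight 1/2016
  (Y=0, U=1, V=0, X=2, W=0, Z=1) weight 1/504
  (Y=0, U=1, V=0, X=3, W=0, Z=0) weight 1/1008
  (Y=0, U=2, V=0, X=1, W=0, Z=2) weight 1/2016
  (Y=0, U=2, V=0, X=2, W=0, Z=1) weight 1/504
  (Y=0, U=2, V=0, X=3, W=0, Z=0) weight 1/1008
  (Y=0, U=3, V=0, X=1, W=0, Z=2) weight 1/2016
  (Y=0, U=3, V=0, X=2, W=0, Z=1) weight 1/504
  … 16 more
Group by X:
  weight(X=1) = 13/1260
  weight(X=2) = 83/2520
  weight(X=3) = 31/2520
Total weight = 13/1260 + 83/2520 + 31/2520 = 1/18
P(X=1 | obs) = 13/1260 / 1/18 = 13/70
P(X=2 | obs) = 83/2520 / 1/18 = 83/140
P(X=3 | obs) = 31/2520 / 1/18 = 31/140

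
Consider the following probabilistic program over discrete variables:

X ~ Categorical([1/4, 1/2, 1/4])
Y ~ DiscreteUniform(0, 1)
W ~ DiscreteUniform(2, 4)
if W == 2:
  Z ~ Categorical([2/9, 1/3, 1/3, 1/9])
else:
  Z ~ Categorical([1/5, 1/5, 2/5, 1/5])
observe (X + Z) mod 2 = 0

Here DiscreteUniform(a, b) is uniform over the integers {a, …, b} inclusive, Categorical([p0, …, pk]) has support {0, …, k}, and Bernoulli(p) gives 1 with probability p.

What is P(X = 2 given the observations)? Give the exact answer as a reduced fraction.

Enumerate traces; 36 have nonzero weight after conditioning:
  (X=0, Y=0, W=2, Z=0) weight 1/108
  (X=0, Y=0, W=2, Z=2) weight 1/72
  (X=0, Y=0, W=3, Z=0) weight 1/120
  (X=0, Y=0, W=3, Z=2) weight 1/60
  (X=0, Y=0, W=4, Z=0) weight 1/120
  (X=0, Y=0, W=4, Z=2) weight 1/60
  (X=0, Y=1, W=2, Z=0) weight 1/108
  (X=0, Y=1, W=2, Z=2) weight 1/72
  (X=1, Y=0, W=2, Z=1) weight 1/36
  (X=2, Y=0, W=2, Z=0) weight 1/108
  … 26 more
Group by X:
  weight(X=0) = 79/540
  weight(X=1) = 28/135
  weight(X=2) = 79/540
Total weight = 79/540 + 28/135 + 79/540 = 1/2
P(X=0 | obs) = 79/540 / 1/2 = 79/270
P(X=1 | obs) = 28/135 / 1/2 = 56/135
P(X=2 | obs) = 79/540 / 1/2 = 79/270

P(X = 2 | obs) = 79/270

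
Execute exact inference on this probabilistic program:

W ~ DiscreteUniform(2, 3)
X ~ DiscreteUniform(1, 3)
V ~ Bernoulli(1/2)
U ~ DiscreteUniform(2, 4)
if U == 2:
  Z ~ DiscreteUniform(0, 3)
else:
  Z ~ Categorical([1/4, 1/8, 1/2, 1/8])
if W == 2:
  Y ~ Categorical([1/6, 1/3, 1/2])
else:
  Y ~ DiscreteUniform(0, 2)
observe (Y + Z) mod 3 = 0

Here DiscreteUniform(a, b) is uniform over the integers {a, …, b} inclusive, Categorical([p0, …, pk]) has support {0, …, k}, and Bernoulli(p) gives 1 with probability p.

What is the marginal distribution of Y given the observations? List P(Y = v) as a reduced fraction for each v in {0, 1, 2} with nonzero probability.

P(Y=0) = 1/3, P(Y=1) = 4/9, P(Y=2) = 2/9

Enumerate traces; 144 have nonzero weight after conditioning:
  (W=2, X=1, V=0, U=2, Z=0, Y=0) weight 1/864
  (W=2, X=1, V=0, U=2, Z=1, Y=2) weight 1/288
  (W=2, X=1, V=0, U=2, Z=2, Y=1) weight 1/432
  (W=2, X=1, V=0, U=2, Z=3, Y=0) weight 1/864
  (W=2, X=1, V=0, U=3, Z=0, Y=0) weight 1/864
  (W=2, X=1, V=0, U=3, Z=1, Y=2) weight 1/576
  (W=2, X=1, V=0, U=3, Z=2, Y=1) weight 1/216
  (W=2, X=1, V=0, U=3, Z=3, Y=0) weight 1/1728
  … 136 more
Group by Y:
  weight(Y=0) = 5/48
  weight(Y=1) = 5/36
  weight(Y=2) = 5/72
Total weight = 5/48 + 5/36 + 5/72 = 5/16
P(Y=0 | obs) = 5/48 / 5/16 = 1/3
P(Y=1 | obs) = 5/36 / 5/16 = 4/9
P(Y=2 | obs) = 5/72 / 5/16 = 2/9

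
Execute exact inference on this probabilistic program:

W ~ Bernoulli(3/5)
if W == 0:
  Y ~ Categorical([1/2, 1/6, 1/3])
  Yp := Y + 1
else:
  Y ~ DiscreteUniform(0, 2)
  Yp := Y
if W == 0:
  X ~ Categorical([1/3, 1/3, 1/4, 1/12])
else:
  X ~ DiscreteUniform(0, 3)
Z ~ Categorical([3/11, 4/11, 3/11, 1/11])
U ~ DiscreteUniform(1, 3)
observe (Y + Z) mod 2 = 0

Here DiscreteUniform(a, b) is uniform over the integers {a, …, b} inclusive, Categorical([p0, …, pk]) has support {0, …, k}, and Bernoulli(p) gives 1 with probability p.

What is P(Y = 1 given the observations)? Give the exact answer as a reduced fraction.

Enumerate traces; 144 have nonzero weight after conditioning:
  (W=0, Y=0, X=0, Z=0, U=1) weight 1/165
  (W=0, Y=0, X=0, Z=0, U=2) weight 1/165
  (W=0, Y=0, X=0, Z=0, U=3) weight 1/165
  (W=0, Y=0, X=0, Z=2, U=1) weight 1/165
  (W=0, Y=0, X=0, Z=2, U=2) weight 1/165
  (W=0, Y=0, X=0, Z=2, U=3) weight 1/165
  (W=0, Y=0, X=1, Z=0, U=1) weight 1/165
  (W=0, Y=0, X=1, Z=0, U=2) weight 1/165
  (W=0, Y=1, X=0, Z=1, U=1) weight 4/1485
  (W=0, Y=2, X=0, Z=0, U=1) weight 2/495
  … 134 more
Group by Y:
  weight(Y=0) = 12/55
  weight(Y=1) = 4/33
  weight(Y=2) = 2/11
Total weight = 12/55 + 4/33 + 2/11 = 86/165
P(Y=0 | obs) = 12/55 / 86/165 = 18/43
P(Y=1 | obs) = 4/33 / 86/165 = 10/43
P(Y=2 | obs) = 2/11 / 86/165 = 15/43

P(Y = 1 | obs) = 10/43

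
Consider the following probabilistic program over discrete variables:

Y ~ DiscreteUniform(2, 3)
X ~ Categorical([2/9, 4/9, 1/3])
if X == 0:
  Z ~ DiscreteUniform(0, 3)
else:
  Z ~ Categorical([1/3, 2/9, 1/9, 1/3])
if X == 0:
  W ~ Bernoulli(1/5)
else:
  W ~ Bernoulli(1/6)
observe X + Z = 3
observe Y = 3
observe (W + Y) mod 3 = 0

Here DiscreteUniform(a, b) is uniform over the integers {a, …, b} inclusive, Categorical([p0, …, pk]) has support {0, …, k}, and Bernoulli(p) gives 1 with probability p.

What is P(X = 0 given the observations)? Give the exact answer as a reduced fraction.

Enumerate traces; 3 have nonzero weight after conditioning:
  (Y=3, X=0, Z=3, W=0) weight 1/45
  (Y=3, X=1, Z=2, W=0) weight 5/243
  (Y=3, X=2, Z=1, W=0) weight 5/162
Group by X:
  weight(X=0) = 1/45
  weight(X=1) = 5/243
  weight(X=2) = 5/162
Total weight = 1/45 + 5/243 + 5/162 = 179/2430
P(X=0 | obs) = 1/45 / 179/2430 = 54/179
P(X=1 | obs) = 5/243 / 179/2430 = 50/179
P(X=2 | obs) = 5/162 / 179/2430 = 75/179

P(X = 0 | obs) = 54/179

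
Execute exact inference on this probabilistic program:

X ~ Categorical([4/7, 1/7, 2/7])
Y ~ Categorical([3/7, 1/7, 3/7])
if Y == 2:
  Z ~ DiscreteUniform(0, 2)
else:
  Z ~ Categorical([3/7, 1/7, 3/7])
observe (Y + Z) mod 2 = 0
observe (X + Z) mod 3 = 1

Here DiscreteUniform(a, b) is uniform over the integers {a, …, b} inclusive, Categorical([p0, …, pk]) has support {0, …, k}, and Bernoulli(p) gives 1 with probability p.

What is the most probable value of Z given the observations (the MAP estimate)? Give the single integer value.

Enumerate traces; 5 have nonzero weight after conditioning:
  (X=0, Y=1, Z=1) weight 4/343
  (X=1, Y=0, Z=0) weight 9/343
  (X=1, Y=2, Z=0) weight 1/49
  (X=2, Y=0, Z=2) weight 18/343
  (X=2, Y=2, Z=2) weight 2/49
Group by Z:
  weight(Z=0) = 16/343
  weight(Z=1) = 4/343
  weight(Z=2) = 32/343
Total weight = 16/343 + 4/343 + 32/343 = 52/343
P(Z=0 | obs) = 16/343 / 52/343 = 4/13
P(Z=1 | obs) = 4/343 / 52/343 = 1/13
P(Z=2 | obs) = 32/343 / 52/343 = 8/13
argmax = 2

argmax_v P(Z = v | obs) = 2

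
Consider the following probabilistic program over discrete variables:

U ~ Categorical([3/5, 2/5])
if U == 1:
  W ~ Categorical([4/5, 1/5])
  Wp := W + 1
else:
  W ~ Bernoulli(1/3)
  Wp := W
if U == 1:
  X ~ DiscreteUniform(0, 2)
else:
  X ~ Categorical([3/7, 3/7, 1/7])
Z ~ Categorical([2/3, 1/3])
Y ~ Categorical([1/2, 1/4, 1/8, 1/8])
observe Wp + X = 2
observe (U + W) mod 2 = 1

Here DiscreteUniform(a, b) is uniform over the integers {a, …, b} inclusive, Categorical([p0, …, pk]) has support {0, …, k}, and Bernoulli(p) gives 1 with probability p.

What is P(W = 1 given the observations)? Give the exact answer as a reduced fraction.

P(W = 1 | obs) = 45/101

Enumerate traces; 16 have nonzero weight after conditioning:
  (U=0, W=1, X=1, Z=0, Y=0) weight 1/35
  (U=0, W=1, X=1, Z=0, Y=1) weight 1/70
  (U=0, W=1, X=1, Z=0, Y=2) weight 1/140
  (U=0, W=1, X=1, Z=0, Y=3) weight 1/140
  (U=0, W=1, X=1, Z=1, Y=0) weight 1/70
  (U=0, W=1, X=1, Z=1, Y=1) weight 1/140
  (U=0, W=1, X=1, Z=1, Y=2) weight 1/280
  (U=0, W=1, X=1, Z=1, Y=3) weight 1/280
  (U=1, W=0, X=1, Z=0, Y=0) weight 8/225
  … 7 more
Group by W:
  weight(W=0) = 8/75
  weight(W=1) = 3/35
Total weight = 8/75 + 3/35 = 101/525
P(W=0 | obs) = 8/75 / 101/525 = 56/101
P(W=1 | obs) = 3/35 / 101/525 = 45/101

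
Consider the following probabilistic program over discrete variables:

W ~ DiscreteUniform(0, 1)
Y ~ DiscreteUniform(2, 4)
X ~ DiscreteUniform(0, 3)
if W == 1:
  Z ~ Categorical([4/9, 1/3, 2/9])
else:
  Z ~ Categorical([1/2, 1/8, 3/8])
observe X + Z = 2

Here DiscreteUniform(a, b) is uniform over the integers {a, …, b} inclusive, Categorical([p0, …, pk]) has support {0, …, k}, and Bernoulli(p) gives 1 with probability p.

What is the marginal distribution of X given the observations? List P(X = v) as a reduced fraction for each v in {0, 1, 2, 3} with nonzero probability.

P(X=0) = 43/144, P(X=1) = 11/48, P(X=2) = 17/36

Enumerate traces; 18 have nonzero weight after conditioning:
  (W=0, Y=2, X=0, Z=2) weight 1/64
  (W=0, Y=2, X=1, Z=1) weight 1/192
  (W=0, Y=2, X=2, Z=0) weight 1/48
  (W=0, Y=3, X=0, Z=2) weight 1/64
  (W=0, Y=3, X=1, Z=1) weight 1/192
  (W=0, Y=3, X=2, Z=0) weight 1/48
  (W=0, Y=4, X=0, Z=2) weight 1/64
  (W=0, Y=4, X=1, Z=1) weight 1/192
  … 10 more
Group by X:
  weight(X=0) = 43/576
  weight(X=1) = 11/192
  weight(X=2) = 17/144
Total weight = 43/576 + 11/192 + 17/144 = 1/4
P(X=0 | obs) = 43/576 / 1/4 = 43/144
P(X=1 | obs) = 11/192 / 1/4 = 11/48
P(X=2 | obs) = 17/144 / 1/4 = 17/36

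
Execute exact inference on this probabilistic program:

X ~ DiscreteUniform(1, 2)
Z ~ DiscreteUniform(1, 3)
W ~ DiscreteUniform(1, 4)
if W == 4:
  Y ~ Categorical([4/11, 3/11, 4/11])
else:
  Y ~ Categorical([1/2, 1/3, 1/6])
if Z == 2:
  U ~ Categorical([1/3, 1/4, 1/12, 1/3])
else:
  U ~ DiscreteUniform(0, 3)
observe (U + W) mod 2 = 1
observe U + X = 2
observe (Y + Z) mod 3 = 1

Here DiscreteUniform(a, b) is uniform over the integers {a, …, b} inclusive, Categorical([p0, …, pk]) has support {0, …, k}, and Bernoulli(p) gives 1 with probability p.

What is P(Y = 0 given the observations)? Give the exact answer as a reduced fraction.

P(Y = 0 | obs) = 369/814

Enumerate traces; 12 have nonzero weight after conditioning:
  (X=1, Z=1, W=2, Y=0, U=1) weight 1/192
  (X=1, Z=1, W=4, Y=0, U=1) weight 1/264
  (X=1, Z=2, W=2, Y=2, U=1) weight 1/576
  (X=1, Z=2, W=4, Y=2, U=1) weight 1/264
  (X=1, Z=3, W=2, Y=1, U=1) weight 1/288
  (X=1, Z=3, W=4, Y=1, U=1) weight 1/352
  (X=2, Z=1, W=1, Y=0, U=0) weight 1/192
  (X=2, Z=1, W=3, Y=0, U=0) weight 1/192
  … 4 more
Group by Y:
  weight(Y=0) = 41/2112
  weight(Y=1) = 7/528
  weight(Y=2) = 193/19008
Total weight = 41/2112 + 7/528 + 193/19008 = 37/864
P(Y=0 | obs) = 41/2112 / 37/864 = 369/814
P(Y=1 | obs) = 7/528 / 37/864 = 126/407
P(Y=2 | obs) = 193/19008 / 37/864 = 193/814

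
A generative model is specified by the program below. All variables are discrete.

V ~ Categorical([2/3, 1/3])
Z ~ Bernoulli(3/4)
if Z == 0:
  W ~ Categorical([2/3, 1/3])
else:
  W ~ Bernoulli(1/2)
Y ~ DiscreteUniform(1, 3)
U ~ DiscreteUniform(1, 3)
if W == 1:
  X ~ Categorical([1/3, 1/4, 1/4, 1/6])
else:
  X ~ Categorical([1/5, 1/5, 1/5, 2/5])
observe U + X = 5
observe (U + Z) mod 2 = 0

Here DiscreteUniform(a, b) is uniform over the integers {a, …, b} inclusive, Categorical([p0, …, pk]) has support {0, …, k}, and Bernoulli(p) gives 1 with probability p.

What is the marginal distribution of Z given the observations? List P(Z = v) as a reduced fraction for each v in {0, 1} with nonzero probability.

Enumerate traces; 24 have nonzero weight after conditioning:
  (V=0, Z=0, W=0, Y=1, U=2, X=3) weight 2/405
  (V=0, Z=0, W=0, Y=2, U=2, X=3) weight 2/405
  (V=0, Z=0, W=0, Y=3, U=2, X=3) weight 2/405
  (V=0, Z=0, W=1, Y=1, U=2, X=3) weight 1/972
  (V=0, Z=0, W=1, Y=2, U=2, X=3) weight 1/972
  (V=0, Z=0, W=1, Y=3, U=2, X=3) weight 1/972
  (V=0, Z=1, W=0, Y=1, U=3, X=2) weight 1/180
  (V=0, Z=1, W=0, Y=2, U=3, X=2) weight 1/180
  … 16 more
Group by Z:
  weight(Z=0) = 29/1080
  weight(Z=1) = 9/160
Total weight = 29/1080 + 9/160 = 359/4320
P(Z=0 | obs) = 29/1080 / 359/4320 = 116/359
P(Z=1 | obs) = 9/160 / 359/4320 = 243/359

P(Z=0) = 116/359, P(Z=1) = 243/359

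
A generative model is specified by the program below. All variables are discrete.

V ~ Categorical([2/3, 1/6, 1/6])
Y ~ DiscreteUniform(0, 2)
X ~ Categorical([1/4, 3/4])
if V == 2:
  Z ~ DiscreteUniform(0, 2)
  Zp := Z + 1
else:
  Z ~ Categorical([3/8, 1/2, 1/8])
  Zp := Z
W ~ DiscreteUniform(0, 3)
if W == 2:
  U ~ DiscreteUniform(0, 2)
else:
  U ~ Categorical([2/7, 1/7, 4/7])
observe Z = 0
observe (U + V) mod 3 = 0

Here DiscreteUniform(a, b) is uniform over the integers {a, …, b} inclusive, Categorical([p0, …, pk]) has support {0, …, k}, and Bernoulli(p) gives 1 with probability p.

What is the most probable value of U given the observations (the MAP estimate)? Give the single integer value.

Enumerate traces; 72 have nonzero weight after conditioning:
  (V=0, Y=0, X=0, Z=0, W=0, U=0) weight 1/672
  (V=0, Y=0, X=0, Z=0, W=1, U=0) weight 1/672
  (V=0, Y=0, X=0, Z=0, W=2, U=0) weight 1/576
  (V=0, Y=0, X=0, Z=0, W=3, U=0) weight 1/672
  (V=0, Y=0, X=1, Z=0, W=0, U=0) weight 1/224
  (V=0, Y=0, X=1, Z=0, W=1, U=0) weight 1/224
  (V=0, Y=0, X=1, Z=0, W=2, U=0) weight 1/192
  (V=0, Y=0, X=1, Z=0, W=3, U=0) weight 1/224
  (V=1, Y=0, X=0, Z=0, W=0, U=2) weight 1/1344
  (V=2, Y=0, X=0, Z=0, W=0, U=1) weight 1/6048
  … 62 more
Group by U:
  weight(U=0) = 25/336
  weight(U=1) = 2/189
  weight(U=2) = 43/1344
Total weight = 25/336 + 2/189 + 43/1344 = 1415/12096
P(U=0 | obs) = 25/336 / 1415/12096 = 180/283
P(U=1 | obs) = 2/189 / 1415/12096 = 128/1415
P(U=2 | obs) = 43/1344 / 1415/12096 = 387/1415
argmax = 0

argmax_v P(U = v | obs) = 0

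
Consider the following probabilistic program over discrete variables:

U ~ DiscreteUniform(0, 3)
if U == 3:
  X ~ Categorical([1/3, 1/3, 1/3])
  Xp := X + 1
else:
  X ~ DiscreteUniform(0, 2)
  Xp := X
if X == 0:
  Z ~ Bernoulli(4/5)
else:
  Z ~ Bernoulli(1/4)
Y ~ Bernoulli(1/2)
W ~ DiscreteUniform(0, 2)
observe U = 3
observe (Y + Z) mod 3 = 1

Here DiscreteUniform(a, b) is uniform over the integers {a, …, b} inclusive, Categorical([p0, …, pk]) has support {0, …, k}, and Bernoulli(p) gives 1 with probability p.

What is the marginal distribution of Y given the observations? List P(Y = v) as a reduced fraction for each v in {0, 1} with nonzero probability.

P(Y=0) = 13/30, P(Y=1) = 17/30

Enumerate traces; 18 have nonzero weight after conditioning:
  (U=3, X=0, Z=0, Y=1, W=0) weight 1/360
  (U=3, X=0, Z=0, Y=1, W=1) weight 1/360
  (U=3, X=0, Z=0, Y=1, W=2) weight 1/360
  (U=3, X=0, Z=1, Y=0, W=0) weight 1/90
  (U=3, X=0, Z=1, Y=0, W=1) weight 1/90
  (U=3, X=0, Z=1, Y=0, W=2) weight 1/90
  (U=3, X=1, Z=0, Y=1, W=0) weight 1/96
  (U=3, X=1, Z=0, Y=1, W=1) weight 1/96
  … 10 more
Group by Y:
  weight(Y=0) = 13/240
  weight(Y=1) = 17/240
Total weight = 13/240 + 17/240 = 1/8
P(Y=0 | obs) = 13/240 / 1/8 = 13/30
P(Y=1 | obs) = 17/240 / 1/8 = 17/30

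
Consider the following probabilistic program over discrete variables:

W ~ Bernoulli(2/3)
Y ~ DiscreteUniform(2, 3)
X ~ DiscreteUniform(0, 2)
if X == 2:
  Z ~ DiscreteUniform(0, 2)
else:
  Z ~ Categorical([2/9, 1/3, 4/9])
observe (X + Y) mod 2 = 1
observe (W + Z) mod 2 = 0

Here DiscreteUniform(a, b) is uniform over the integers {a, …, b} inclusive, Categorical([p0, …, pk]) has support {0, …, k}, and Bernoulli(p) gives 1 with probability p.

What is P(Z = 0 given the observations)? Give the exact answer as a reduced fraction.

Enumerate traces; 9 have nonzero weight after conditioning:
  (W=0, Y=2, X=1, Z=0) weight 1/81
  (W=0, Y=2, X=1, Z=2) weight 2/81
  (W=0, Y=3, X=0, Z=0) weight 1/81
  (W=0, Y=3, X=0, Z=2) weight 2/81
  (W=0, Y=3, X=2, Z=0) weight 1/54
  (W=0, Y=3, X=2, Z=2) weight 1/54
  (W=1, Y=2, X=1, Z=1) weight 1/27
  (W=1, Y=3, X=0, Z=1) weight 1/27
  … 1 more
Group by Z:
  weight(Z=0) = 7/162
  weight(Z=1) = 1/9
  weight(Z=2) = 11/162
Total weight = 7/162 + 1/9 + 11/162 = 2/9
P(Z=0 | obs) = 7/162 / 2/9 = 7/36
P(Z=1 | obs) = 1/9 / 2/9 = 1/2
P(Z=2 | obs) = 11/162 / 2/9 = 11/36

P(Z = 0 | obs) = 7/36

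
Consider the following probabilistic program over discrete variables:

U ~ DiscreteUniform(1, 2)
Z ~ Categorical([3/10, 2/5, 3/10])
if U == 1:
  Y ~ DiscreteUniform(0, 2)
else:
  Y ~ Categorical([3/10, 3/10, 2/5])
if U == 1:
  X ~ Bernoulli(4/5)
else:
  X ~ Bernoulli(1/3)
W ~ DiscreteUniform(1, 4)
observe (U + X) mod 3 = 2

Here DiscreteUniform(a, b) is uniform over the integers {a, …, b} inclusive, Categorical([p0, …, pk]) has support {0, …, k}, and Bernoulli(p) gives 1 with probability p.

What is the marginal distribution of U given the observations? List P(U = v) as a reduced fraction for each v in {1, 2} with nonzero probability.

Enumerate traces; 72 have nonzero weight after conditioning:
  (U=1, Z=0, Y=0, X=1, W=1) weight 1/100
  (U=1, Z=0, Y=0, X=1, W=2) weight 1/100
  (U=1, Z=0, Y=0, X=1, W=3) weight 1/100
  (U=1, Z=0, Y=0, X=1, W=4) weight 1/100
  (U=1, Z=0, Y=1, X=1, W=1) weight 1/100
  (U=1, Z=0, Y=1, X=1, W=2) weight 1/100
  (U=1, Z=0, Y=1, X=1, W=3) weight 1/100
  (U=1, Z=0, Y=1, X=1, W=4) weight 1/100
  (U=2, Z=0, Y=0, X=0, W=1) weight 3/400
  … 63 more
Group by U:
  weight(U=1) = 2/5
  weight(U=2) = 1/3
Total weight = 2/5 + 1/3 = 11/15
P(U=1 | obs) = 2/5 / 11/15 = 6/11
P(U=2 | obs) = 1/3 / 11/15 = 5/11

P(U=1) = 6/11, P(U=2) = 5/11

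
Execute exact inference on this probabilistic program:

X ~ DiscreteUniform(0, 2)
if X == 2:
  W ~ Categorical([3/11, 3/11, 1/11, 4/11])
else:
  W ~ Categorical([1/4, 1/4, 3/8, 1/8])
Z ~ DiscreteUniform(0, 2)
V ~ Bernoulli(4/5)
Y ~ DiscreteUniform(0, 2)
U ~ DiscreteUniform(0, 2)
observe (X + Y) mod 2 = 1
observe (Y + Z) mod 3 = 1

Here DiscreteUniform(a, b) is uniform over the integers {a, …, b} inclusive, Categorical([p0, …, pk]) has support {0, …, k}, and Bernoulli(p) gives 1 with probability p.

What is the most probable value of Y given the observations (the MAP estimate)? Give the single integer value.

Enumerate traces; 96 have nonzero weight after conditioning:
  (X=0, W=0, Z=0, V=0, Y=1, U=0) weight 1/1620
  (X=0, W=0, Z=0, V=0, Y=1, U=1) weight 1/1620
  (X=0, W=0, Z=0, V=0, Y=1, U=2) weight 1/1620
  (X=0, W=0, Z=0, V=1, Y=1, U=0) weight 1/405
  (X=0, W=0, Z=0, V=1, Y=1, U=1) weight 1/405
  (X=0, W=0, Z=0, V=1, Y=1, U=2) weight 1/405
  (X=0, W=1, Z=0, V=0, Y=1, U=0) weight 1/1620
  (X=0, W=1, Z=0, V=0, Y=1, U=1) weight 1/1620
  (X=1, W=0, Z=1, V=0, Y=0, U=0) weight 1/1620
  (X=1, W=0, Z=2, V=0, Y=2, U=0) weight 1/1620
  … 86 more
Group by Y:
  weight(Y=0) = 1/27
  weight(Y=1) = 2/27
  weight(Y=2) = 1/27
Total weight = 1/27 + 2/27 + 1/27 = 4/27
P(Y=0 | obs) = 1/27 / 4/27 = 1/4
P(Y=1 | obs) = 2/27 / 4/27 = 1/2
P(Y=2 | obs) = 1/27 / 4/27 = 1/4
argmax = 1

argmax_v P(Y = v | obs) = 1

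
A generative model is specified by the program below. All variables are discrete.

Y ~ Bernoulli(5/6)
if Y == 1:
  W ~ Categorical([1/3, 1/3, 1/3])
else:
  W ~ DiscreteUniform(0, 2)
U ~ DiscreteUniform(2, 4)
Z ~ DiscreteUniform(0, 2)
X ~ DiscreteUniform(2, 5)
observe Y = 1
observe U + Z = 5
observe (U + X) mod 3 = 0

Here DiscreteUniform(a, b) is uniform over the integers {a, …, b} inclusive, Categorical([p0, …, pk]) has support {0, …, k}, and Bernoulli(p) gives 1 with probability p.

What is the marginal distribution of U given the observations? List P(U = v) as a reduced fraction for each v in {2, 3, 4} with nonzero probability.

Enumerate traces; 9 have nonzero weight after conditioning:
  (Y=1, W=0, U=3, Z=2, X=3) weight 5/648
  (Y=1, W=0, U=4, Z=1, X=2) weight 5/648
  (Y=1, W=0, U=4, Z=1, X=5) weight 5/648
  (Y=1, W=1, U=3, Z=2, X=3) weight 5/648
  (Y=1, W=1, U=4, Z=1, X=2) weight 5/648
  (Y=1, W=1, U=4, Z=1, X=5) weight 5/648
  (Y=1, W=2, U=3, Z=2, X=3) weight 5/648
  (Y=1, W=2, U=4, Z=1, X=2) weight 5/648
  … 1 more
Group by U:
  weight(U=3) = 5/216
  weight(U=4) = 5/108
Total weight = 5/216 + 5/108 = 5/72
P(U=3 | obs) = 5/216 / 5/72 = 1/3
P(U=4 | obs) = 5/108 / 5/72 = 2/3

P(U=3) = 1/3, P(U=4) = 2/3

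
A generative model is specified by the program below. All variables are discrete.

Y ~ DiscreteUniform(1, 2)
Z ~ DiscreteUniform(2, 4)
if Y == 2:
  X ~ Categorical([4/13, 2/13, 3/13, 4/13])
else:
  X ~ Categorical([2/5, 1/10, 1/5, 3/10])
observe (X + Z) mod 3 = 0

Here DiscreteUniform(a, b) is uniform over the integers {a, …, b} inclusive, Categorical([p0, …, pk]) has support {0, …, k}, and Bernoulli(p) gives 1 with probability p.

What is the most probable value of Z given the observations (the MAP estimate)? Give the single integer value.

argmax_v P(Z = v | obs) = 3

Enumerate traces; 8 have nonzero weight after conditioning:
  (Y=1, Z=2, X=1) weight 1/60
  (Y=1, Z=3, X=0) weight 1/15
  (Y=1, Z=3, X=3) weight 1/20
  (Y=1, Z=4, X=2) weight 1/30
  (Y=2, Z=2, X=1) weight 1/39
  (Y=2, Z=3, X=0) weight 2/39
  (Y=2, Z=3, X=3) weight 2/39
  (Y=2, Z=4, X=2) weight 1/26
Group by Z:
  weight(Z=2) = 11/260
  weight(Z=3) = 57/260
  weight(Z=4) = 14/195
Total weight = 11/260 + 57/260 + 14/195 = 1/3
P(Z=2 | obs) = 11/260 / 1/3 = 33/260
P(Z=3 | obs) = 57/260 / 1/3 = 171/260
P(Z=4 | obs) = 14/195 / 1/3 = 14/65
argmax = 3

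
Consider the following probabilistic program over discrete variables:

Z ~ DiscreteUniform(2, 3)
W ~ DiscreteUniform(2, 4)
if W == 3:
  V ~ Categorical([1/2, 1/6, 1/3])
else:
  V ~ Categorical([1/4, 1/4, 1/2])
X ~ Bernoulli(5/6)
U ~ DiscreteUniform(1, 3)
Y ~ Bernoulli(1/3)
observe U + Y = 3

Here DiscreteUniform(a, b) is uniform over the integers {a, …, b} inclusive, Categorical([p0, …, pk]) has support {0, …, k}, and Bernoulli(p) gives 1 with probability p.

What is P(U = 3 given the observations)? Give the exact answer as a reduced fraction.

P(U = 3 | obs) = 2/3

Enumerate traces; 72 have nonzero weight after conditioning:
  (Z=2, W=2, V=0, X=0, U=2, Y=1) weight 1/1296
  (Z=2, W=2, V=0, X=0, U=3, Y=0) weight 1/648
  (Z=2, W=2, V=0, X=1, U=2, Y=1) weight 5/1296
  (Z=2, W=2, V=0, X=1, U=3, Y=0) weight 5/648
  (Z=2, W=2, V=1, X=0, U=2, Y=1) weight 1/1296
  (Z=2, W=2, V=1, X=0, U=3, Y=0) weight 1/648
  (Z=2, W=2, V=1, X=1, U=2, Y=1) weight 5/1296
  (Z=2, W=2, V=1, X=1, U=3, Y=0) weight 5/648
  … 64 more
Group by U:
  weight(U=2) = 1/9
  weight(U=3) = 2/9
Total weight = 1/9 + 2/9 = 1/3
P(U=2 | obs) = 1/9 / 1/3 = 1/3
P(U=3 | obs) = 2/9 / 1/3 = 2/3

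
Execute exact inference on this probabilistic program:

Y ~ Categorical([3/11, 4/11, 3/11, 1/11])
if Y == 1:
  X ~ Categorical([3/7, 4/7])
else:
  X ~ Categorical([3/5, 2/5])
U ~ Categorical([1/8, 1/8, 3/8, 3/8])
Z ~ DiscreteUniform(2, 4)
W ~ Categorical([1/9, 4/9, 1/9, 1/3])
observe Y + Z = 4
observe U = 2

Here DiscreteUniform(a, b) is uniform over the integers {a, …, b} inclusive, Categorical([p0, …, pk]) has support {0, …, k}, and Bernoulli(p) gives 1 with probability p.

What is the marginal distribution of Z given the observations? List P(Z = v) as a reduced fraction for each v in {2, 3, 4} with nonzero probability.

P(Z=2) = 3/10, P(Z=3) = 2/5, P(Z=4) = 3/10

Enumerate traces; 24 have nonzero weight after conditioning:
  (Y=0, X=0, U=2, Z=4, W=0) weight 1/440
  (Y=0, X=0, U=2, Z=4, W=1) weight 1/110
  (Y=0, X=0, U=2, Z=4, W=2) weight 1/440
  (Y=0, X=0, U=2, Z=4, W=3) weight 3/440
  (Y=0, X=1, U=2, Z=4, W=0) weight 1/660
  (Y=0, X=1, U=2, Z=4, W=1) weight 1/165
  (Y=0, X=1, U=2, Z=4, W=2) weight 1/660
  (Y=0, X=1, U=2, Z=4, W=3) weight 1/220
  (Y=1, X=0, U=2, Z=3, W=0) weight 1/462
  (Y=2, X=0, U=2, Z=2, W=0) weight 1/440
  … 14 more
Group by Z:
  weight(Z=2) = 3/88
  weight(Z=3) = 1/22
  weight(Z=4) = 3/88
Total weight = 3/88 + 1/22 + 3/88 = 5/44
P(Z=2 | obs) = 3/88 / 5/44 = 3/10
P(Z=3 | obs) = 1/22 / 5/44 = 2/5
P(Z=4 | obs) = 3/88 / 5/44 = 3/10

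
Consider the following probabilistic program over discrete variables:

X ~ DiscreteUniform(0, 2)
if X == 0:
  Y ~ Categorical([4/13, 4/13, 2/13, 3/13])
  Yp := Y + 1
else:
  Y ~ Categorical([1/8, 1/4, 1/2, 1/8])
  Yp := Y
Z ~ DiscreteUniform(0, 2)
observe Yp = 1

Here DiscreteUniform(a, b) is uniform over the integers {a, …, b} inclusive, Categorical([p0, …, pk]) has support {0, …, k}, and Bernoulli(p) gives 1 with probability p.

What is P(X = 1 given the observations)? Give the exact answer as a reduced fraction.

Enumerate traces; 9 have nonzero weight after conditioning:
  (X=0, Y=0, Z=0) weight 4/117
  (X=0, Y=0, Z=1) weight 4/117
  (X=0, Y=0, Z=2) weight 4/117
  (X=1, Y=1, Z=0) weight 1/36
  (X=1, Y=1, Z=1) weight 1/36
  (X=1, Y=1, Z=2) weight 1/36
  (X=2, Y=1, Z=0) weight 1/36
  (X=2, Y=1, Z=1) weight 1/36
  … 1 more
Group by X:
  weight(X=0) = 4/39
  weight(X=1) = 1/12
  weight(X=2) = 1/12
Total weight = 4/39 + 1/12 + 1/12 = 7/26
P(X=0 | obs) = 4/39 / 7/26 = 8/21
P(X=1 | obs) = 1/12 / 7/26 = 13/42
P(X=2 | obs) = 1/12 / 7/26 = 13/42

P(X = 1 | obs) = 13/42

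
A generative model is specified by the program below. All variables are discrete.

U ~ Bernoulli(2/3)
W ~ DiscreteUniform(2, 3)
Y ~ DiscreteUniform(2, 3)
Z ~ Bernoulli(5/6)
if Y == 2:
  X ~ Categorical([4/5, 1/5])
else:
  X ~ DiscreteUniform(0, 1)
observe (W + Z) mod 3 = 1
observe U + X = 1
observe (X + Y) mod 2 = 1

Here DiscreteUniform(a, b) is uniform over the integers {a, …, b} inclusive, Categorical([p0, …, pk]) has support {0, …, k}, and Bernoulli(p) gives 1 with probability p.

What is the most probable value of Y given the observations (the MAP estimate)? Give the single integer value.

Enumerate traces; 2 have nonzero weight after conditioning:
  (U=0, W=3, Y=2, Z=1, X=1) weight 1/72
  (U=1, W=3, Y=3, Z=1, X=0) weight 5/72
Group by Y:
  weight(Y=2) = 1/72
  weight(Y=3) = 5/72
Total weight = 1/72 + 5/72 = 1/12
P(Y=2 | obs) = 1/72 / 1/12 = 1/6
P(Y=3 | obs) = 5/72 / 1/12 = 5/6
argmax = 3

argmax_v P(Y = v | obs) = 3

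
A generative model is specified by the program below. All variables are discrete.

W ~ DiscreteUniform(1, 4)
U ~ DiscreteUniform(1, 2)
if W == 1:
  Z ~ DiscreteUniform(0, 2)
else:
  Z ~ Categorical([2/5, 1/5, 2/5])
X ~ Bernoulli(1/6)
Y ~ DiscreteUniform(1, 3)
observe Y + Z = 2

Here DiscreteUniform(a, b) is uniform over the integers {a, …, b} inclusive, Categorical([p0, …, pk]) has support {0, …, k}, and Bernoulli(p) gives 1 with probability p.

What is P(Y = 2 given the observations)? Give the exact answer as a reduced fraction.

P(Y = 2 | obs) = 23/37

Enumerate traces; 32 have nonzero weight after conditioning:
  (W=1, U=1, Z=0, X=0, Y=2) weight 5/432
  (W=1, U=1, Z=0, X=1, Y=2) weight 1/432
  (W=1, U=1, Z=1, X=0, Y=1) weight 5/432
  (W=1, U=1, Z=1, X=1, Y=1) weight 1/432
  (W=1, U=2, Z=0, X=0, Y=2) weight 5/432
  (W=1, U=2, Z=0, X=1, Y=2) weight 1/432
  (W=1, U=2, Z=1, X=0, Y=1) weight 5/432
  (W=1, U=2, Z=1, X=1, Y=1) weight 1/432
  … 24 more
Group by Y:
  weight(Y=1) = 7/90
  weight(Y=2) = 23/180
Total weight = 7/90 + 23/180 = 37/180
P(Y=1 | obs) = 7/90 / 37/180 = 14/37
P(Y=2 | obs) = 23/180 / 37/180 = 23/37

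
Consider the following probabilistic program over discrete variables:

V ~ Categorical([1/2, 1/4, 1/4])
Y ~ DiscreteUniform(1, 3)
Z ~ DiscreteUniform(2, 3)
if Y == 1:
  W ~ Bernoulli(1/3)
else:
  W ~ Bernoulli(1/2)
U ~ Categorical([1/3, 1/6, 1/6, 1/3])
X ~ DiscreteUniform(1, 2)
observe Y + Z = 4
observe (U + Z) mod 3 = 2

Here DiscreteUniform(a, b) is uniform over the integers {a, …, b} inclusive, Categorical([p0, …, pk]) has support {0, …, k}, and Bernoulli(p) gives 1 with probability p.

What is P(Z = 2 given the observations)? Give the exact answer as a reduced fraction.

P(Z = 2 | obs) = 4/5

Enumerate traces; 36 have nonzero weight after conditioning:
  (V=0, Y=1, Z=3, W=0, U=2, X=1) weight 1/216
  (V=0, Y=1, Z=3, W=0, U=2, X=2) weight 1/216
  (V=0, Y=1, Z=3, W=1, U=2, X=1) weight 1/432
  (V=0, Y=1, Z=3, W=1, U=2, X=2) weight 1/432
  (V=0, Y=2, Z=2, W=0, U=0, X=1) weight 1/144
  (V=0, Y=2, Z=2, W=0, U=0, X=2) weight 1/144
  (V=0, Y=2, Z=2, W=0, U=3, X=1) weight 1/144
  (V=0, Y=2, Z=2, W=0, U=3, X=2) weight 1/144
  … 28 more
Group by Z:
  weight(Z=2) = 1/9
  weight(Z=3) = 1/36
Total weight = 1/9 + 1/36 = 5/36
P(Z=2 | obs) = 1/9 / 5/36 = 4/5
P(Z=3 | obs) = 1/36 / 5/36 = 1/5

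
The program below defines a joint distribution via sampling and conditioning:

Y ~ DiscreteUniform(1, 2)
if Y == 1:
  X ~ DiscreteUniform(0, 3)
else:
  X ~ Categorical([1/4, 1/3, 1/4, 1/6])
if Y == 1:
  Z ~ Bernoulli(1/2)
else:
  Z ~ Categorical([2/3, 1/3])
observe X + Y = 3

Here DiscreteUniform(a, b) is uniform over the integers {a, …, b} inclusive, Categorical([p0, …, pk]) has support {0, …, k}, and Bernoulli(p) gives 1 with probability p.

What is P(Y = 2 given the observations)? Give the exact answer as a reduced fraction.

P(Y = 2 | obs) = 4/7

Enumerate traces; 4 have nonzero weight after conditioning:
  (Y=1, X=2, Z=0) weight 1/16
  (Y=1, X=2, Z=1) weight 1/16
  (Y=2, X=1, Z=0) weight 1/9
  (Y=2, X=1, Z=1) weight 1/18
Group by Y:
  weight(Y=1) = 1/8
  weight(Y=2) = 1/6
Total weight = 1/8 + 1/6 = 7/24
P(Y=1 | obs) = 1/8 / 7/24 = 3/7
P(Y=2 | obs) = 1/6 / 7/24 = 4/7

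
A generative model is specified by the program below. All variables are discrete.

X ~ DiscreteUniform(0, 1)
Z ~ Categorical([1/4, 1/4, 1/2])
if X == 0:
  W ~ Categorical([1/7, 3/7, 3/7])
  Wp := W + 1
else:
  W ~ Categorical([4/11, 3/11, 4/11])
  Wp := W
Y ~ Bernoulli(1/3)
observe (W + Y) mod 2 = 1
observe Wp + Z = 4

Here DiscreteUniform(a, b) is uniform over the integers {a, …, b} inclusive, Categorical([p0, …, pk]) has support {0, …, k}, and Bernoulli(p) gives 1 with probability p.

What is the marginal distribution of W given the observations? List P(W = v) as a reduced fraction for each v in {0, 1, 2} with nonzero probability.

P(W=1) = 132/221, P(W=2) = 89/221

Enumerate traces; 3 have nonzero weight after conditioning:
  (X=0, Z=1, W=2, Y=1) weight 1/56
  (X=0, Z=2, W=1, Y=0) weight 1/14
  (X=1, Z=2, W=2, Y=1) weight 1/33
Group by W:
  weight(W=1) = 1/14
  weight(W=2) = 89/1848
Total weight = 1/14 + 89/1848 = 221/1848
P(W=1 | obs) = 1/14 / 221/1848 = 132/221
P(W=2 | obs) = 89/1848 / 221/1848 = 89/221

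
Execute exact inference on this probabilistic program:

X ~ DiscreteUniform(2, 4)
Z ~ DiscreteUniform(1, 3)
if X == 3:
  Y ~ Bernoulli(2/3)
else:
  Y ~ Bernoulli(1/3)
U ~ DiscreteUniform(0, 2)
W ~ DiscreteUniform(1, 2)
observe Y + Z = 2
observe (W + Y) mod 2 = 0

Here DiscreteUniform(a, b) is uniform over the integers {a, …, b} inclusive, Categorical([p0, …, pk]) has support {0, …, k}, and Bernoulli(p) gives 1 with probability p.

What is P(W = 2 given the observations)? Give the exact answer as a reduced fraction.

Enumerate traces; 18 have nonzero weight after conditioning:
  (X=2, Z=1, Y=1, U=0, W=1) weight 1/162
  (X=2, Z=1, Y=1, U=1, W=1) weight 1/162
  (X=2, Z=1, Y=1, U=2, W=1) weight 1/162
  (X=2, Z=2, Y=0, U=0, W=2) weight 1/81
  (X=2, Z=2, Y=0, U=1, W=2) weight 1/81
  (X=2, Z=2, Y=0, U=2, W=2) weight 1/81
  (X=3, Z=1, Y=1, U=0, W=1) weight 1/81
  (X=3, Z=1, Y=1, U=1, W=1) weight 1/81
  … 10 more
Group by W:
  weight(W=1) = 2/27
  weight(W=2) = 5/54
Total weight = 2/27 + 5/54 = 1/6
P(W=1 | obs) = 2/27 / 1/6 = 4/9
P(W=2 | obs) = 5/54 / 1/6 = 5/9

P(W = 2 | obs) = 5/9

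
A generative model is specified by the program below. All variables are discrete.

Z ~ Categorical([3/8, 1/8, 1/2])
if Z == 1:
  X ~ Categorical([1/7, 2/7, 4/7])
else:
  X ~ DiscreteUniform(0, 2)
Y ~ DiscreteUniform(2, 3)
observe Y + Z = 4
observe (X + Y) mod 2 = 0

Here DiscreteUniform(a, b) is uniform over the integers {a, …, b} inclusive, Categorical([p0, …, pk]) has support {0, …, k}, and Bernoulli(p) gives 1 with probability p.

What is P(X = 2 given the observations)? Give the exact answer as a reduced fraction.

Enumerate traces; 3 have nonzero weight after conditioning:
  (Z=1, X=1, Y=3) weight 1/56
  (Z=2, X=0, Y=2) weight 1/12
  (Z=2, X=2, Y=2) weight 1/12
Group by X:
  weight(X=0) = 1/12
  weight(X=1) = 1/56
  weight(X=2) = 1/12
Total weight = 1/12 + 1/56 + 1/12 = 31/168
P(X=0 | obs) = 1/12 / 31/168 = 14/31
P(X=1 | obs) = 1/56 / 31/168 = 3/31
P(X=2 | obs) = 1/12 / 31/168 = 14/31

P(X = 2 | obs) = 14/31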